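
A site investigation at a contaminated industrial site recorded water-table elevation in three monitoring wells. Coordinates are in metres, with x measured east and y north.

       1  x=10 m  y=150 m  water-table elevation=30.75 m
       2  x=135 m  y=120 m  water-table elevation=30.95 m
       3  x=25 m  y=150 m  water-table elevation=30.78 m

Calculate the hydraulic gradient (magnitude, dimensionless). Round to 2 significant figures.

0.0026

Differences from 1: to 2 (Δx, Δy, Δh) = (125, -30, +0.20); to 3 = (15, 0, +0.03).
Solve a·Δx + b·Δy = Δh: det = 125·0 − 15·(-30) = 450.
∂h/∂x = [(+0.20)·0 − (+0.03)·(-30)] / 450 = +0.002000
∂h/∂y = [125·(+0.03) − 15·(+0.20)] / 450 = +0.001667
|∇h| = √(0.002000² + 0.001667²) = 0.002604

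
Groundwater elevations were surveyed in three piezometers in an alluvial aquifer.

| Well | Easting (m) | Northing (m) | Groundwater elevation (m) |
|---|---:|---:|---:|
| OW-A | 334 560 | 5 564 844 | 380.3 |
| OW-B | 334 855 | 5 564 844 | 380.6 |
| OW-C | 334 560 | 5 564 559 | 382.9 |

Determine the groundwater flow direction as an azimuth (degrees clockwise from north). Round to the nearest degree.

∂h/∂x = (380.6 − 380.3) / (334855 − 334560) = +0.001017
∂h/∂y = (382.9 − 380.3) / (5564559 − 5564844) = -0.009123
Flow direction (−∇h) has components (-0.001017 E, +0.009123 N).
Azimuth = atan2(E, N) = atan2(-0.001017, +0.009123) = 353.6° ≈ 354°.

354°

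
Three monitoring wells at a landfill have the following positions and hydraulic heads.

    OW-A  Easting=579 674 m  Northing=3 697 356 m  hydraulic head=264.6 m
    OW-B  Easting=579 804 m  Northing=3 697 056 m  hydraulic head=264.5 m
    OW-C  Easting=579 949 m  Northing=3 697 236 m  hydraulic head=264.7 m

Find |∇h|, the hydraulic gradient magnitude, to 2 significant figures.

Differences from OW-A: to OW-B (Δx, Δy, Δh) = (130, -300, -0.1); to OW-C = (275, -120, +0.1).
Solve a·Δx + b·Δy = Δh: det = 130·(-120) − 275·(-300) = 66900.
∂h/∂x = [(-0.1)·(-120) − (+0.1)·(-300)] / 66900 = +0.0006278
∂h/∂y = [130·(+0.1) − 275·(-0.1)] / 66900 = +0.0006054
|∇h| = √(0.0006278² + 0.0006054²) = 0.0008721

0.00087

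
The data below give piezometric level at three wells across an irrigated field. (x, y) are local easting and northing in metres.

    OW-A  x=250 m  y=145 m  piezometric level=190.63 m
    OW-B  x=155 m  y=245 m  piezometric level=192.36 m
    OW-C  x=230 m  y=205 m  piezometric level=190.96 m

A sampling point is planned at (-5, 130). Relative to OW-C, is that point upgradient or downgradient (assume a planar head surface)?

upgradient

Differences from OW-A: to OW-B (Δx, Δy, Δh) = (-95, 100, +1.73); to OW-C = (-20, 60, +0.33).
Determinant of the coordinate differences = (-95)·60 − (-20)·100 = -3700.
∂h/∂x = [(+1.73)·60 − (+0.33)·100] / -3700 = -0.01914
∂h/∂y = [(-95)·(+0.33) − (-20)·(+1.73)] / -3700 = -0.0008784
Head at (-5, 130) = 190.63 + (-0.01914)·(-255) + (-0.0008784)·(-15) = 195.52 m.
That is higher than the 190.96 m at OW-C, so the point is upgradient.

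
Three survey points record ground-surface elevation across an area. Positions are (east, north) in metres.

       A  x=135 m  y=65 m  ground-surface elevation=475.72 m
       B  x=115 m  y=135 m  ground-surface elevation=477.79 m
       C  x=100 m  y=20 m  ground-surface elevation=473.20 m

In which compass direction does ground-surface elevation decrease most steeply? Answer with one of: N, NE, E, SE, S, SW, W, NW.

SW

With z = a·x + b·y + c and A as origin, the differences give:
  (-20)·a + 70·b = +2.07
  (-35)·a + (-45)·b = -2.52
Eliminate b (×(-45) and ×70, subtract): 3350·a = 83.250 → a = ∂z/∂x = +0.02485
Back-substitute: b = ∂z/∂y = +0.03667.
Steepest decrease is along −∇f = (-0.02485 E, -0.03667 N) → southwest.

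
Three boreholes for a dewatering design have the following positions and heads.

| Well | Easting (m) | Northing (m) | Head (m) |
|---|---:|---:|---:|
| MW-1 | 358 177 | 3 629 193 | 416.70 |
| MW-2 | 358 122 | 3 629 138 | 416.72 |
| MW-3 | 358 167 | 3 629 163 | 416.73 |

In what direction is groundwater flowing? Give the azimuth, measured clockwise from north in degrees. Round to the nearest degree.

324°

Differences from MW-1: to MW-2 (Δx, Δy, Δh) = (-55, -55, +0.02); to MW-3 = (-10, -30, +0.03).
Determinant of the coordinate differences = (-55)·(-30) − (-10)·(-55) = 1100.
∂h/∂x = [(+0.02)·(-30) − (+0.03)·(-55)] / 1100 = +0.0009545
∂h/∂y = [(-55)·(+0.03) − (-10)·(+0.02)] / 1100 = -0.001318
Flow direction (−∇h) has components (-0.0009545 E, +0.001318 N).
Azimuth = atan2(E, N) = atan2(-0.0009545, +0.001318) = 324.1° ≈ 324°.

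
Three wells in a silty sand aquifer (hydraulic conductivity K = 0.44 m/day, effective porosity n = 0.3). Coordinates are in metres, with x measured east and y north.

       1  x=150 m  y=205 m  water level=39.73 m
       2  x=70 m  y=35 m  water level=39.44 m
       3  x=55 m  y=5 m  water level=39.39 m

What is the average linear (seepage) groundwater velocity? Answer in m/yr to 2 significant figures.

With h = a·x + b·y + c and 1 as origin, the differences give:
  (-80)·a + (-170)·b = -0.29
  (-95)·a + (-200)·b = -0.34
Eliminate b (×(-200) and ×(-170), subtract): -150·a = 0.200 → a = ∂h/∂x = -0.001333
Back-substitute: b = ∂h/∂y = +0.002333.
|∇h| = √(-0.001333² + 0.002333²) = 0.002687
Seepage velocity v = K·i/n = 0.44 × 0.002687 / 0.3 = 0.003941 m/day = 1.439 m/yr.

1.4 m/yr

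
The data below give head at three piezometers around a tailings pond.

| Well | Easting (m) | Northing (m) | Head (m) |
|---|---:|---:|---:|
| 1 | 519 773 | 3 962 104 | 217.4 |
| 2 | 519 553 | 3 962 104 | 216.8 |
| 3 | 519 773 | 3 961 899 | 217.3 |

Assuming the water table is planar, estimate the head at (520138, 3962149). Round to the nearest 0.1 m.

∂h/∂x = (216.8 − 217.4) / (519553 − 519773) = +0.002727
∂h/∂y = (217.3 − 217.4) / (3961899 − 3962104) = +0.0004878
h(520138, 3962149) = 217.4 + (+0.002727)·(365) + (+0.0004878)·(45) = 217.4 +0.995 +0.022 = 218.417 m.

218.4 m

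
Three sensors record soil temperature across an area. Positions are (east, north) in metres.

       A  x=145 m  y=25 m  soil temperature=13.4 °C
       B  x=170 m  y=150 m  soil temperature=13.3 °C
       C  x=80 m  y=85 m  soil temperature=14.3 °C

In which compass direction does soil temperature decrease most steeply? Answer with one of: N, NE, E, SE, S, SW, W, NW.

With T = a·x + b·y + c and A as origin, the differences give:
  25·a + 125·b = -0.1
  (-65)·a + 60·b = +0.9
Eliminate b (×60 and ×125, subtract): 9625·a = -118.50 → a = ∂T/∂x = -0.01231
Back-substitute: b = ∂T/∂y = +0.001662.
Steepest decrease is along −∇f = (+0.01231 E, -0.001662 N) → east.

E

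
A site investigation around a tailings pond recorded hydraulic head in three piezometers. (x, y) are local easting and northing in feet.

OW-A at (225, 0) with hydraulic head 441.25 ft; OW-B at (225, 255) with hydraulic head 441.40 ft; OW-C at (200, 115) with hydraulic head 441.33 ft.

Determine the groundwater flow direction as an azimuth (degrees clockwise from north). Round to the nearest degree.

Taking OW-A as reference: OW-B−OW-A = (0, 255, +0.15); OW-C−OW-A = (-25, 115, +0.08).
Solve a·Δx + b·Δy = Δh: det = 0·115 − (-25)·255 = 6375.
∂h/∂x = [(+0.15)·115 − (+0.08)·255] / 6375 = -0.0004941
∂h/∂y = [0·(+0.08) − (-25)·(+0.15)] / 6375 = +0.0005882
Flow direction (−∇h) has components (+0.0004941 E, -0.0005882 N).
Azimuth = atan2(E, N) = atan2(+0.0004941, -0.0005882) = 140.0° ≈ 140°.

140°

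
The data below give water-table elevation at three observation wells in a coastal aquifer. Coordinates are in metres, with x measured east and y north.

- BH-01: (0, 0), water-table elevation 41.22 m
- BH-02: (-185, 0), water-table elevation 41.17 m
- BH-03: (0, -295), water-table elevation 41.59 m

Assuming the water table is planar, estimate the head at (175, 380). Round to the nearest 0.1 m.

∂h/∂x = (41.17 − 41.22) / (-185 − 0) = +0.0002703
∂h/∂y = (41.59 − 41.22) / (-295 − 0) = -0.001254
h(175, 380) = 41.22 + (+0.0002703)·(175) + (-0.001254)·(380) = 41.22 +0.047 -0.477 = 40.791 m.

40.8 m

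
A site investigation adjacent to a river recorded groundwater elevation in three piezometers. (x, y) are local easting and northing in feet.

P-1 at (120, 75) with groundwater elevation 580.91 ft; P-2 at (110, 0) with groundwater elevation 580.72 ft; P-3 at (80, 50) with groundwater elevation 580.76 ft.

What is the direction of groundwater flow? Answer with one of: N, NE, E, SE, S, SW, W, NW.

Taking P-1 as reference: P-2−P-1 = (-10, -75, -0.19); P-3−P-1 = (-40, -25, -0.15).
Determinant of the coordinate differences = (-10)·(-25) − (-40)·(-75) = -2750.
∂h/∂x = [(-0.19)·(-25) − (-0.15)·(-75)] / -2750 = +0.002364
∂h/∂y = [(-10)·(-0.15) − (-40)·(-0.19)] / -2750 = +0.002218
Flow = −∇h = (-0.002364 east, -0.002218 north), which points southwest.

SW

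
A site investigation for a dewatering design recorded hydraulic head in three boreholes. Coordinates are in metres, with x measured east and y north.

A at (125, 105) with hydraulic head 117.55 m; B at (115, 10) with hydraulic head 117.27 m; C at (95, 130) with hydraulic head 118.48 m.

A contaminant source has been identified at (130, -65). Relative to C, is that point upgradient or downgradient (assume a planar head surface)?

Differences from A: to B (Δx, Δy, Δh) = (-10, -95, -0.28); to C = (-30, 25, +0.93).
Solve a·Δx + b·Δy = Δh: det = (-10)·25 − (-30)·(-95) = -3100.
∂h/∂x = [(-0.28)·25 − (+0.93)·(-95)] / -3100 = -0.02624
∂h/∂y = [(-10)·(+0.93) − (-30)·(-0.28)] / -3100 = +0.005710
Head at (130, -65) = 117.55 + (-0.02624)·(5) + (+0.005710)·(-170) = 116.45 m.
That is lower than the 118.48 m at C, so the point is downgradient.

downgradient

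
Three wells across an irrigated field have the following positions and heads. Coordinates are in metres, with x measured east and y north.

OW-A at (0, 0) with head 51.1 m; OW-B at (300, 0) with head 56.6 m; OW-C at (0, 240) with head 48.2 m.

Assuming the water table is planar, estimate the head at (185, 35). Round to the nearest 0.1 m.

54.1 m

∂h/∂x = (56.6 − 51.1) / (300 − 0) = +0.01833
∂h/∂y = (48.2 − 51.1) / (240 − 0) = -0.01208
h(185, 35) = 51.1 + (+0.01833)·(185) + (-0.01208)·(35) = 51.1 +3.392 -0.423 = 54.069 m.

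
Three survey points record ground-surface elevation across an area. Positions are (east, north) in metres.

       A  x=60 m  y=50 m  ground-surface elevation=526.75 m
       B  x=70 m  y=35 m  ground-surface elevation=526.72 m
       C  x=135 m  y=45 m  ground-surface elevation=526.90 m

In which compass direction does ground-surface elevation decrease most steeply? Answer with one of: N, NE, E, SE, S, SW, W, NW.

Differences from A: to B (Δx, Δy, Δh) = (10, -15, -0.03); to C = (75, -5, +0.15).
Determinant of the coordinate differences = 10·(-5) − 75·(-15) = 1075.
∂z/∂x = [(-0.03)·(-5) − (+0.15)·(-15)] / 1075 = +0.002233
∂z/∂y = [10·(+0.15) − 75·(-0.03)] / 1075 = +0.003488
Steepest decrease is along −∇f = (-0.002233 E, -0.003488 N) → southwest.

SW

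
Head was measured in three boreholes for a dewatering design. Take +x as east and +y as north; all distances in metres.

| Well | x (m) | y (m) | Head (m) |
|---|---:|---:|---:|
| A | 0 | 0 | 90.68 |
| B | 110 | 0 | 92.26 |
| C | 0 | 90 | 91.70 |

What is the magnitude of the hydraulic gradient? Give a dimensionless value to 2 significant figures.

∂h/∂x = (92.26 − 90.68) / (110 − 0) = +0.01436
∂h/∂y = (91.70 − 90.68) / (90 − 0) = +0.01133
|∇h| = √(0.01436² + 0.01133²) = 0.01829

0.018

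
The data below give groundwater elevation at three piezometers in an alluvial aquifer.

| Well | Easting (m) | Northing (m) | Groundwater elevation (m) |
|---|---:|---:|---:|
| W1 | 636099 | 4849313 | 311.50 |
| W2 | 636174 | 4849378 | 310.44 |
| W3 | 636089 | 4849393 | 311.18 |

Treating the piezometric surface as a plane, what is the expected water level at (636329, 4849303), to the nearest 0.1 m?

309.3 m

Taking W1 as reference: W2−W1 = (75, 65, -1.06); W3−W1 = (-10, 80, -0.32).
Solve a·Δx + b·Δy = Δh: det = 75·80 − (-10)·65 = 6650.
∂h/∂x = [(-1.06)·80 − (-0.32)·65] / 6650 = -0.009624
∂h/∂y = [75·(-0.32) − (-10)·(-1.06)] / 6650 = -0.005203
h(636329, 4849303) = 311.50 + (-0.009624)·(230) + (-0.005203)·(-10) = 311.50 -2.214 +0.052 = 309.338 m.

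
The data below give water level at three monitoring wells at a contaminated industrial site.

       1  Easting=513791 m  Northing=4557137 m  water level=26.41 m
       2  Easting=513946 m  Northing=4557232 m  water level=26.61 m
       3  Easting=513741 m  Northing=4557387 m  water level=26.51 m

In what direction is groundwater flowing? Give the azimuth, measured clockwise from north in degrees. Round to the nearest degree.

With h = a·x + b·y + c and 1 as origin, the differences give:
  155·a + 95·b = +0.20
  (-50)·a + 250·b = +0.10
Eliminate b (×250 and ×95, subtract): 43500·a = 40.500 → a = ∂h/∂x = +0.0009310
Back-substitute: b = ∂h/∂y = +0.0005862.
Flow direction (−∇h) has components (-0.0009310 E, -0.0005862 N).
Azimuth = atan2(E, N) = atan2(-0.0009310, -0.0005862) = 237.8° ≈ 238°.

238°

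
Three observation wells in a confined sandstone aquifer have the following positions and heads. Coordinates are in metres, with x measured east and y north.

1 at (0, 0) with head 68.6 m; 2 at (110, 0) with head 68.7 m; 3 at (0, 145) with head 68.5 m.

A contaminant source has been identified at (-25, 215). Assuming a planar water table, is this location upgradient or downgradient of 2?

downgradient

∂h/∂x = (68.7 − 68.6) / (110 − 0) = +0.0009091
∂h/∂y = (68.5 − 68.6) / (145 − 0) = -0.0006897
Head at (-25, 215) = 68.6 + (+0.0009091)·(-25) + (-0.0006897)·(215) = 68.43 m.
That is lower than the 68.7 m at 2, so the point is downgradient.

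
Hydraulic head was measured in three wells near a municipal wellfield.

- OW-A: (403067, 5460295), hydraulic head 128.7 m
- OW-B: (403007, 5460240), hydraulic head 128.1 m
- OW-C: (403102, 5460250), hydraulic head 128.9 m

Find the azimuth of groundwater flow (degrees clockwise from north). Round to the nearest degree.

Taking OW-A as reference: OW-B−OW-A = (-60, -55, -0.6); OW-C−OW-A = (35, -45, +0.2).
Determinant of the coordinate differences = (-60)·(-45) − 35·(-55) = 4625.
∂h/∂x = [(-0.6)·(-45) − (+0.2)·(-55)] / 4625 = +0.008216
∂h/∂y = [(-60)·(+0.2) − 35·(-0.6)] / 4625 = +0.001946
Flow direction (−∇h) has components (-0.008216 E, -0.001946 N).
Azimuth = atan2(E, N) = atan2(-0.008216, -0.001946) = 256.7° ≈ 257°.

257°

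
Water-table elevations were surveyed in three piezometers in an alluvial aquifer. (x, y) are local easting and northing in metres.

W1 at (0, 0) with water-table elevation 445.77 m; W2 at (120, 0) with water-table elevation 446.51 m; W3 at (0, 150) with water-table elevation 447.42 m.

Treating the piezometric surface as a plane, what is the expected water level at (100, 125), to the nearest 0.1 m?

447.8 m

∂h/∂x = (446.51 − 445.77) / (120 − 0) = +0.006167
∂h/∂y = (447.42 − 445.77) / (150 − 0) = +0.01100
h(100, 125) = 445.77 + (+0.006167)·(100) + (+0.01100)·(125) = 445.77 +0.617 +1.375 = 447.762 m.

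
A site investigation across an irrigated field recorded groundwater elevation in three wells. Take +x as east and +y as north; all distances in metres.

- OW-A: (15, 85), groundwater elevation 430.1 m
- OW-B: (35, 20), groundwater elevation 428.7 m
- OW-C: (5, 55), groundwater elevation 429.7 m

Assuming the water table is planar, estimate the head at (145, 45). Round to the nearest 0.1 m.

Taking OW-A as reference: OW-B−OW-A = (20, -65, -1.4); OW-C−OW-A = (-10, -30, -0.4).
Solve a·Δx + b·Δy = Δh: det = 20·(-30) − (-10)·(-65) = -1250.
∂h/∂x = [(-1.4)·(-30) − (-0.4)·(-65)] / -1250 = -0.01280
∂h/∂y = [20·(-0.4) − (-10)·(-1.4)] / -1250 = +0.01760
h(145, 45) = 430.1 + (-0.01280)·(130) + (+0.01760)·(-40) = 430.1 -1.664 -0.704 = 427.732 m.

427.7 m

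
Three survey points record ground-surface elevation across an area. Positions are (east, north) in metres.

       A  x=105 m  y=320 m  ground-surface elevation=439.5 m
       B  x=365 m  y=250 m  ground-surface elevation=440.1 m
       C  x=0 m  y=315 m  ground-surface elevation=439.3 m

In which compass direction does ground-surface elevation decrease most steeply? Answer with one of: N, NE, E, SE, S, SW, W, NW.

NW

With z = a·x + b·y + c and A as origin, the differences give:
  260·a + (-70)·b = +0.6
  (-105)·a + (-5)·b = -0.2
Eliminate b (×(-5) and ×(-70), subtract): -8650·a = -17.00 → a = ∂z/∂x = +0.001965
Back-substitute: b = ∂z/∂y = -0.001272.
Steepest decrease is along −∇f = (-0.001965 E, +0.001272 N) → northwest.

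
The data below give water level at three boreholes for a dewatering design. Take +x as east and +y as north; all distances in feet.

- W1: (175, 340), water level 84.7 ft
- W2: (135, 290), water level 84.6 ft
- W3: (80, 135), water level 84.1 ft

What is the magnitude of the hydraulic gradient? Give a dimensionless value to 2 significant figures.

0.0050

Taking W1 as reference: W2−W1 = (-40, -50, -0.1); W3−W1 = (-95, -205, -0.6).
Solve a·Δx + b·Δy = Δh: det = (-40)·(-205) − (-95)·(-50) = 3450.
∂h/∂x = [(-0.1)·(-205) − (-0.6)·(-50)] / 3450 = -0.002754
∂h/∂y = [(-40)·(-0.6) − (-95)·(-0.1)] / 3450 = +0.004203
|∇h| = √(-0.002754² + 0.004203²) = 0.005025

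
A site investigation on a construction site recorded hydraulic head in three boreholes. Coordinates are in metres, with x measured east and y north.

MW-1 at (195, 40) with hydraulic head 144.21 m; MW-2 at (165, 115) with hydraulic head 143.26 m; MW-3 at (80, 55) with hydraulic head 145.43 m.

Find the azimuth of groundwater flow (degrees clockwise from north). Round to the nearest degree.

036°

Three-point gradient (reference MW-1): Δ to MW-2 = (-30, 75, -0.95), Δ to MW-3 = (-115, 15, +1.22).
∂h/∂x = -0.01294, ∂h/∂y = -0.01784 (det = 8175).
Flow direction (−∇h) has components (+0.01294 E, +0.01784 N).
Azimuth = atan2(E, N) = atan2(+0.01294, +0.01784) = 35.9° ≈ 036°.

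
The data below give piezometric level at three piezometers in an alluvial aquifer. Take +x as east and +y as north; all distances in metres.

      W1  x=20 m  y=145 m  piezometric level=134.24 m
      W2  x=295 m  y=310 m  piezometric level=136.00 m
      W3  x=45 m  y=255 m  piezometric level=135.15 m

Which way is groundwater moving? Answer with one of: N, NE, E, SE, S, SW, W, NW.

S

With h = a·x + b·y + c and W1 as origin, the differences give:
  275·a + 165·b = +1.76
  25·a + 110·b = +0.91
Eliminate b (×110 and ×165, subtract): 26125·a = 43.450 → a = ∂h/∂x = +0.001663
Back-substitute: b = ∂h/∂y = +0.007895.
Flow = −∇h = (-0.001663 east, -0.007895 north), which points south.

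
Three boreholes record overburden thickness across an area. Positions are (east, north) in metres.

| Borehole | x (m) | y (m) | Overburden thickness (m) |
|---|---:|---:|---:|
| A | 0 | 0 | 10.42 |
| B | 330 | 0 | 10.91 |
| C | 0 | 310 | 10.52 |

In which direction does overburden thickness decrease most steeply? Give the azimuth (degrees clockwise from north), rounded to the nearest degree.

∂d/∂x = (10.91 − 10.42) / (330 − 0) = +0.001485
∂d/∂y = (10.52 − 10.42) / (310 − 0) = +0.0003226
Steepest decrease is along −∇f: components (-0.001485 E, -0.0003226 N).
Azimuth = atan2(-0.001485, -0.0003226) = 257.7° ≈ 258°.

258°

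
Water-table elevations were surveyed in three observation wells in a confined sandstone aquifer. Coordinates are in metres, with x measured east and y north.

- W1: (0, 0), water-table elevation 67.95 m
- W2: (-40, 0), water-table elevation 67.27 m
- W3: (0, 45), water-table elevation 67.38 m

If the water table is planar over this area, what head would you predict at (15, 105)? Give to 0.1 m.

66.9 m

∂h/∂x = (67.27 − 67.95) / (-40 − 0) = +0.01700
∂h/∂y = (67.38 − 67.95) / (45 − 0) = -0.01267
h(15, 105) = 67.95 + (+0.01700)·(15) + (-0.01267)·(105) = 67.95 +0.255 -1.330 = 66.875 m.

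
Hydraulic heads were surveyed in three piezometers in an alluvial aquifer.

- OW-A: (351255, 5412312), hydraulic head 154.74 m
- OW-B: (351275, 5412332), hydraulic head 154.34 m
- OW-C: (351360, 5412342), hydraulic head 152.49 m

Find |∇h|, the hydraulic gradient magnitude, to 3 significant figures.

0.0221

With h = a·x + b·y + c and OW-A as origin, the differences give:
  20·a + 20·b = -0.40
  105·a + 30·b = -2.25
Eliminate b (×30 and ×20, subtract): -1500·a = 33.000 → a = ∂h/∂x = -0.02200
Back-substitute: b = ∂h/∂y = +0.002000.
|∇h| = √(-0.02200² + 0.002000²) = 0.02209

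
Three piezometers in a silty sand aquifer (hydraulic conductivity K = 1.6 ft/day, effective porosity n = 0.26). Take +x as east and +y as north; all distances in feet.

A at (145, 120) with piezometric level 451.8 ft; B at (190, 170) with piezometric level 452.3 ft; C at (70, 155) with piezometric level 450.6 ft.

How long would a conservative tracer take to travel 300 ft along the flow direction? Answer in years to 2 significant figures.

Taking A as reference: B−A = (45, 50, +0.5); C−A = (-75, 35, -1.2).
Solve a·Δx + b·Δy = Δh: det = 45·35 − (-75)·50 = 5325.
∂h/∂x = [(+0.5)·35 − (-1.2)·50] / 5325 = +0.01455
∂h/∂y = [45·(-1.2) − (-75)·(+0.5)] / 5325 = -0.003099
|∇h| = √(0.01455² + -0.003099²) = 0.01488
Seepage velocity v = K·i/n = 1.6 × 0.01488 / 0.26 = 0.09157 ft/day.
t = 300 / 0.09157 = 3276 days = 8.97 years.

9.0 years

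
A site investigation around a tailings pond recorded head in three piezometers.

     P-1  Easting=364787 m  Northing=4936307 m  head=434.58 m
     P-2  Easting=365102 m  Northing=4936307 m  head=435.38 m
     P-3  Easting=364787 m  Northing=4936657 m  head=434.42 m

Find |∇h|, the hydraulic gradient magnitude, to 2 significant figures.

0.0026

∂h/∂x = (435.38 − 434.58) / (365102 − 364787) = +0.002540
∂h/∂y = (434.42 − 434.58) / (4936657 − 4936307) = -0.0004571
|∇h| = √(0.002540² + -0.0004571²) = 0.002581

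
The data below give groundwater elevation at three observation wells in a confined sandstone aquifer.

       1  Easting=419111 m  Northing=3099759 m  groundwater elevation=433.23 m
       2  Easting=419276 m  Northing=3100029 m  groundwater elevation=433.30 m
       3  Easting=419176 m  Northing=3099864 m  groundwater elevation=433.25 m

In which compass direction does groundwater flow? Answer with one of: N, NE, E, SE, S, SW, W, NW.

SE

Taking 1 as reference: 2−1 = (165, 270, +0.07); 3−1 = (65, 105, +0.02).
Solve a·Δx + b·Δy = Δh: det = 165·105 − 65·270 = -225.
∂h/∂x = [(+0.07)·105 − (+0.02)·270] / -225 = -0.008667
∂h/∂y = [165·(+0.02) − 65·(+0.07)] / -225 = +0.005556
Flow = −∇h = (+0.008667 east, -0.005556 north), which points southeast.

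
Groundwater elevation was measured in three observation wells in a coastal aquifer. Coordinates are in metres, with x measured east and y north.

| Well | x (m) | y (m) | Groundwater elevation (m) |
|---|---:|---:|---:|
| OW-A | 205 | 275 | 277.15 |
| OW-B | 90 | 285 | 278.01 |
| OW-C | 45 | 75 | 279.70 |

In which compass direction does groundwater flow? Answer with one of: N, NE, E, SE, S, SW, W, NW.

Three-point gradient (reference OW-A): Δ to OW-B = (-115, 10, +0.86), Δ to OW-C = (-160, -200, +2.55).
∂h/∂x = -0.008028, ∂h/∂y = -0.006327 (det = 24600).
Flow = −∇h = (+0.008028 east, +0.006327 north), which points northeast.

NE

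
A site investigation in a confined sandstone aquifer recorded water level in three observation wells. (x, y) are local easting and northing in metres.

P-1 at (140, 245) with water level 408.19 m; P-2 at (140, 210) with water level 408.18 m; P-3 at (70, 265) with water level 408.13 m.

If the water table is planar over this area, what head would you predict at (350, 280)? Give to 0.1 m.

With h = a·x + b·y + c and P-1 as origin, the differences give:
  0·a + (-35)·b = -0.01
  (-70)·a + 20·b = -0.06
Eliminate b (×20 and ×(-35), subtract): -2450·a = -2.300 → a = ∂h/∂x = +0.0009388
Back-substitute: b = ∂h/∂y = +0.0002857.
h(350, 280) = 408.19 + (+0.0009388)·(210) + (+0.0002857)·(35) = 408.19 +0.197 +0.010 = 408.397 m.

408.4 m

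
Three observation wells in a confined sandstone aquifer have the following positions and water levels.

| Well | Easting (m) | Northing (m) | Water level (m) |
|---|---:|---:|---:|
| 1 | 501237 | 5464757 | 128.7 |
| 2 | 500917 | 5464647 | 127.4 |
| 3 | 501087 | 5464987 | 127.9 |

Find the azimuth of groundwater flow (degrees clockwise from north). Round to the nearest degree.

279°

Taking 1 as reference: 2−1 = (-320, -110, -1.3); 3−1 = (-150, 230, -0.8).
Solve a·Δx + b·Δy = Δh: det = (-320)·230 − (-150)·(-110) = -90100.
∂h/∂x = [(-1.3)·230 − (-0.8)·(-110)] / -90100 = +0.004295
∂h/∂y = [(-320)·(-0.8) − (-150)·(-1.3)] / -90100 = -0.0006770
Flow direction (−∇h) has components (-0.004295 E, +0.0006770 N).
Azimuth = atan2(E, N) = atan2(-0.004295, +0.0006770) = 279.0° ≈ 279°.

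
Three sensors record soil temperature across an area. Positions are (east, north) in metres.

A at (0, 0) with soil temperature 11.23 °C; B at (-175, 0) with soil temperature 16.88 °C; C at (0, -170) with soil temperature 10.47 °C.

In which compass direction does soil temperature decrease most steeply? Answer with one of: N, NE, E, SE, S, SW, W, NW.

∂T/∂x = (16.88 − 11.23) / (-175 − 0) = -0.03229
∂T/∂y = (10.47 − 11.23) / (-170 − 0) = +0.004471
Steepest decrease is along −∇f = (+0.03229 E, -0.004471 N) → east.

E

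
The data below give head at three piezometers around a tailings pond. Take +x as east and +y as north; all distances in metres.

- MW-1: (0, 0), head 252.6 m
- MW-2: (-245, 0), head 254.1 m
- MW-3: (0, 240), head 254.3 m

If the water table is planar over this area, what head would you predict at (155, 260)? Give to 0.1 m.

253.5 m

∂h/∂x = (254.1 − 252.6) / (-245 − 0) = -0.006122
∂h/∂y = (254.3 − 252.6) / (240 − 0) = +0.007083
h(155, 260) = 252.6 + (-0.006122)·(155) + (+0.007083)·(260) = 252.6 -0.949 +1.842 = 253.493 m.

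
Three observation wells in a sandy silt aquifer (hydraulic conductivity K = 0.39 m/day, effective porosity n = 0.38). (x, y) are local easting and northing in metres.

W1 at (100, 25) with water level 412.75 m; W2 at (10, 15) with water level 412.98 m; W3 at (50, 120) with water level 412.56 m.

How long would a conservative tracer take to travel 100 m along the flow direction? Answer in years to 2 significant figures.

Taking W1 as reference: W2−W1 = (-90, -10, +0.23); W3−W1 = (-50, 95, -0.19).
Solve a·Δx + b·Δy = Δh: det = (-90)·95 − (-50)·(-10) = -9050.
∂h/∂x = [(+0.23)·95 − (-0.19)·(-10)] / -9050 = -0.002204
∂h/∂y = [(-90)·(-0.19) − (-50)·(+0.23)] / -9050 = -0.003160
|∇h| = √(-0.002204² + -0.003160²) = 0.003853
Seepage velocity v = K·i/n = 0.39 × 0.003853 / 0.38 = 0.003954 m/day.
t = 100 / 0.003954 = 2.529e+04 days = 69.2 years.

69 years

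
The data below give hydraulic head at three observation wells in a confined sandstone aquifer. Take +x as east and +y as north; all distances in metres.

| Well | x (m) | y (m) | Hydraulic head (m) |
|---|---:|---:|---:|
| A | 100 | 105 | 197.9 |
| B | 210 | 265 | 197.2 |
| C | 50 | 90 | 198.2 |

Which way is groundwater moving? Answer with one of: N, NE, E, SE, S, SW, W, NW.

E

Differences from A: to B (Δx, Δy, Δh) = (110, 160, -0.7); to C = (-50, -15, +0.3).
Solve a·Δx + b·Δy = Δh: det = 110·(-15) − (-50)·160 = 6350.
∂h/∂x = [(-0.7)·(-15) − (+0.3)·160] / 6350 = -0.005906
∂h/∂y = [110·(+0.3) − (-50)·(-0.7)] / 6350 = -0.0003150
Flow = −∇h = (+0.005906 east, +0.0003150 north), which points east.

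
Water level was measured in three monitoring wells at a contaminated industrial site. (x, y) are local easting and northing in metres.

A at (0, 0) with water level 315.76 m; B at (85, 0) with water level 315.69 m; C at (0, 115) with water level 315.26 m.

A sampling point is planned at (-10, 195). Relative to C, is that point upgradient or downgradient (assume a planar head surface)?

∂h/∂x = (315.69 − 315.76) / (85 − 0) = -0.0008235
∂h/∂y = (315.26 − 315.76) / (115 − 0) = -0.004348
Head at (-10, 195) = 315.76 + (-0.0008235)·(-10) + (-0.004348)·(195) = 314.92 m.
That is lower than the 315.26 m at C, so the point is downgradient.

downgradient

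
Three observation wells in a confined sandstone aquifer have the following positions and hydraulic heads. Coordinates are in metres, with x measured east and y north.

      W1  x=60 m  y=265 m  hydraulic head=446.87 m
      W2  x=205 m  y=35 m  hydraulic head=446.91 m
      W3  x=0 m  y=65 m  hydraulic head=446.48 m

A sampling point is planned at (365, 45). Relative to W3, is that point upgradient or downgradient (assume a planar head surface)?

With h = a·x + b·y + c and W1 as origin, the differences give:
  145·a + (-230)·b = +0.04
  (-60)·a + (-200)·b = -0.39
Eliminate b (×(-200) and ×(-230), subtract): -42800·a = -97.700 → a = ∂h/∂x = +0.002283
Back-substitute: b = ∂h/∂y = +0.001265.
Head at (365, 45) = 446.87 + (+0.002283)·(305) + (+0.001265)·(-220) = 447.29 m.
That is higher than the 446.48 m at W3, so the point is upgradient.

upgradient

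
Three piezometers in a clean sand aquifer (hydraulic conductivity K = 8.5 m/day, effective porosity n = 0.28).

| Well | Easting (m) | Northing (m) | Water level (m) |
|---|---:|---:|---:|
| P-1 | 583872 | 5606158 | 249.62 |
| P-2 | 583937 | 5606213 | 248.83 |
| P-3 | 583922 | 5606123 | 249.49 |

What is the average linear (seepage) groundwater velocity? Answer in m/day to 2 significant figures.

With h = a·x + b·y + c and P-1 as origin, the differences give:
  65·a + 55·b = -0.79
  50·a + (-35)·b = -0.13
Eliminate b (×(-35) and ×55, subtract): -5025·a = 34.800 → a = ∂h/∂x = -0.006925
Back-substitute: b = ∂h/∂y = -0.006179.
|∇h| = √(-0.006925² + -0.006179²) = 0.009281
Seepage velocity v = K·i/n = 8.5 × 0.009281 / 0.28 = 0.2817 m/day.

0.28 m/day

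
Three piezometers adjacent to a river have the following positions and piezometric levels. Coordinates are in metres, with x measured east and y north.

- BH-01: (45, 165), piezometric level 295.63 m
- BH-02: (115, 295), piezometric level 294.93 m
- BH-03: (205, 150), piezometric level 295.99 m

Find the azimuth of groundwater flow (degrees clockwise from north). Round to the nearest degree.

Differences from BH-01: to BH-02 (Δx, Δy, Δh) = (70, 130, -0.70); to BH-03 = (160, -15, +0.36).
Determinant of the coordinate differences = 70·(-15) − 160·130 = -21850.
∂h/∂x = [(-0.70)·(-15) − (+0.36)·130] / -21850 = +0.001661
∂h/∂y = [70·(+0.36) − 160·(-0.70)] / -21850 = -0.006279
Flow direction (−∇h) has components (-0.001661 E, +0.006279 N).
Azimuth = atan2(E, N) = atan2(-0.001661, +0.006279) = 345.2° ≈ 345°.

345°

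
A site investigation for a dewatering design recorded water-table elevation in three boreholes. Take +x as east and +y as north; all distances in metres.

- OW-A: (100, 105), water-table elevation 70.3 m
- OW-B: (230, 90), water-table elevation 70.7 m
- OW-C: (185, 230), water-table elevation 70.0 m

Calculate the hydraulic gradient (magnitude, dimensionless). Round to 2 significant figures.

Three-point gradient (reference OW-A): Δ to OW-B = (130, -15, +0.4), Δ to OW-C = (85, 125, -0.3).
∂h/∂x = +0.002596, ∂h/∂y = -0.004165 (det = 17525).
|∇h| = √(0.002596² + -0.004165²) = 0.004908

0.0049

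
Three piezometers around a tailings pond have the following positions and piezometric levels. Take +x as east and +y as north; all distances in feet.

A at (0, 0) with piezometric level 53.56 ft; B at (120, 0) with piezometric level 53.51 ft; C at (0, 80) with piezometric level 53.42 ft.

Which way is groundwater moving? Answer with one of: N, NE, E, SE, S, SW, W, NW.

N

∂h/∂x = (53.51 − 53.56) / (120 − 0) = -0.0004167
∂h/∂y = (53.42 − 53.56) / (80 − 0) = -0.001750
Flow = −∇h = (+0.0004167 east, +0.001750 north), which points north.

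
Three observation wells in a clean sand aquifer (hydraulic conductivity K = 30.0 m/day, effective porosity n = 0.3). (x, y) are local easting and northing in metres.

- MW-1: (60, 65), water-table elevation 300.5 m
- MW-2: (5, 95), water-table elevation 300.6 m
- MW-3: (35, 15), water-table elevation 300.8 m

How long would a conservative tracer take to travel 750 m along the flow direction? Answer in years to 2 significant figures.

Differences from MW-1: to MW-2 (Δx, Δy, Δh) = (-55, 30, +0.1); to MW-3 = (-25, -50, +0.3).
Determinant of the coordinate differences = (-55)·(-50) − (-25)·30 = 3500.
∂h/∂x = [(+0.1)·(-50) − (+0.3)·30] / 3500 = -0.004000
∂h/∂y = [(-55)·(+0.3) − (-25)·(+0.1)] / 3500 = -0.004000
|∇h| = √(-0.004000² + -0.004000²) = 0.005657
Seepage velocity v = K·i/n = 30.0 × 0.005657 / 0.3 = 0.5657 m/day.
t = 750 / 0.5657 = 1326 days = 3.63 years.

3.6 years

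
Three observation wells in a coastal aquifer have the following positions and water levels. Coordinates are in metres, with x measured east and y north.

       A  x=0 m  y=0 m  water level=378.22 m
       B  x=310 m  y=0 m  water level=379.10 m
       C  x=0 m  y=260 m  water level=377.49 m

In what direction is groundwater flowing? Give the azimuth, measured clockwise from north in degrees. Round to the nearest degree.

315°

∂h/∂x = (379.10 − 378.22) / (310 − 0) = +0.002839
∂h/∂y = (377.49 − 378.22) / (260 − 0) = -0.002808
Flow direction (−∇h) has components (-0.002839 E, +0.002808 N).
Azimuth = atan2(E, N) = atan2(-0.002839, +0.002808) = 314.7° ≈ 315°.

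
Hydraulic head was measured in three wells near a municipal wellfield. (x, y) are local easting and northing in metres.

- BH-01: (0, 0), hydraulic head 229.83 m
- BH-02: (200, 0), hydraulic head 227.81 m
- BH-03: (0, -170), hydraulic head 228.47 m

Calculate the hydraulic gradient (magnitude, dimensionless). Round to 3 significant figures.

0.0129

∂h/∂x = (227.81 − 229.83) / (200 − 0) = -0.01010
∂h/∂y = (228.47 − 229.83) / (-170 − 0) = +0.008000
|∇h| = √(-0.01010² + 0.008000²) = 0.01288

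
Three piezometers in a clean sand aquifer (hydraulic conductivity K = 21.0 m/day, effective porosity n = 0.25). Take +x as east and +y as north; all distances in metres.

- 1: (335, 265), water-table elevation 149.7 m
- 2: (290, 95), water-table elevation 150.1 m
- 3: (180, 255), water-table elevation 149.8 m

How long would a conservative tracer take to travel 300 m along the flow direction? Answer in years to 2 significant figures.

Three-point gradient (reference 1): Δ to 2 = (-45, -170, +0.4), Δ to 3 = (-155, -10, +0.1).
∂h/∂x = -0.0005019, ∂h/∂y = -0.002220 (det = -25900).
|∇h| = √(-0.0005019² + -0.002220²) = 0.002276
Seepage velocity v = K·i/n = 21.0 × 0.002276 / 0.25 = 0.1912 m/day.
t = 300 / 0.1912 = 1569 days = 4.3 years.

4.3 years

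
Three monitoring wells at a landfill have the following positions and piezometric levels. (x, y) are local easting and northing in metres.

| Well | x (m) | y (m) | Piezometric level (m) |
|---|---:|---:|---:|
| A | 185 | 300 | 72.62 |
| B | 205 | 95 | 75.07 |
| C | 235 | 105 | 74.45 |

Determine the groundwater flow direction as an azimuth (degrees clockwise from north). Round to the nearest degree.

050°

Taking A as reference: B−A = (20, -205, +2.45); C−A = (50, -195, +1.83).
Solve a·Δx + b·Δy = Δh: det = 20·(-195) − 50·(-205) = 6350.
∂h/∂x = [(+2.45)·(-195) − (+1.83)·(-205)] / 6350 = -0.01616
∂h/∂y = [20·(+1.83) − 50·(+2.45)] / 6350 = -0.01353
Flow direction (−∇h) has components (+0.01616 E, +0.01353 N).
Azimuth = atan2(E, N) = atan2(+0.01616, +0.01353) = 50.1° ≈ 050°.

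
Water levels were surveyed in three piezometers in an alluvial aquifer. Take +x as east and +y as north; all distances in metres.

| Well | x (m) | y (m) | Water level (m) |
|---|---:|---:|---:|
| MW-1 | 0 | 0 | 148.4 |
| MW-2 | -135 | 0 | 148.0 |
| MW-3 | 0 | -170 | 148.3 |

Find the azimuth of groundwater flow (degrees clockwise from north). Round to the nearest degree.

∂h/∂x = (148.0 − 148.4) / (-135 − 0) = +0.002963
∂h/∂y = (148.3 − 148.4) / (-170 − 0) = +0.0005882
Flow direction (−∇h) has components (-0.002963 E, -0.0005882 N).
Azimuth = atan2(E, N) = atan2(-0.002963, -0.0005882) = 258.8° ≈ 259°.

259°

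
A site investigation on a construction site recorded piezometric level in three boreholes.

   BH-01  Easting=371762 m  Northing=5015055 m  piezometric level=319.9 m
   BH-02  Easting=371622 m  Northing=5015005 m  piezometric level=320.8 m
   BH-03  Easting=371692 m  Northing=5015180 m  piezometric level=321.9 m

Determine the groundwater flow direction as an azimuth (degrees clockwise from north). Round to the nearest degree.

136°

Three-point gradient (reference BH-01): Δ to BH-02 = (-140, -50, +0.9), Δ to BH-03 = (-70, 125, +2.0).
∂h/∂x = -0.01012, ∂h/∂y = +0.01033 (det = -21000).
Flow direction (−∇h) has components (+0.01012 E, -0.01033 N).
Azimuth = atan2(E, N) = atan2(+0.01012, -0.01033) = 135.6° ≈ 136°.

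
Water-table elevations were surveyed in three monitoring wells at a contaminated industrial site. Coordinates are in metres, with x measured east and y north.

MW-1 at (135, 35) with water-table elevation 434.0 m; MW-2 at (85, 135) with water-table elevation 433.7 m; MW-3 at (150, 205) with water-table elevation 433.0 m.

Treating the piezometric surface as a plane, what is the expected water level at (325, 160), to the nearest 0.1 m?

432.4 m

Taking MW-1 as reference: MW-2−MW-1 = (-50, 100, -0.3); MW-3−MW-1 = (15, 170, -1.0).
Determinant of the coordinate differences = (-50)·170 − 15·100 = -10000.
∂h/∂x = [(-0.3)·170 − (-1.0)·100] / -10000 = -0.004900
∂h/∂y = [(-50)·(-1.0) − 15·(-0.3)] / -10000 = -0.005450
h(325, 160) = 434.0 + (-0.004900)·(190) + (-0.005450)·(125) = 434.0 -0.931 -0.681 = 432.388 m.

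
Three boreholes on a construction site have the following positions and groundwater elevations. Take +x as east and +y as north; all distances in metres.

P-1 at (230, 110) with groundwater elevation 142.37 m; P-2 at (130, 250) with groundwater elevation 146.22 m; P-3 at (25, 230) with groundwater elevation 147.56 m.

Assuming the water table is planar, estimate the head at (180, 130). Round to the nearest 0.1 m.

143.5 m

With h = a·x + b·y + c and P-1 as origin, the differences give:
  (-100)·a + 140·b = +3.85
  (-205)·a + 120·b = +5.19
Eliminate b (×120 and ×140, subtract): 16700·a = -264.600 → a = ∂h/∂x = -0.01584
Back-substitute: b = ∂h/∂y = +0.01618.
h(180, 130) = 142.37 + (-0.01584)·(-50) + (+0.01618)·(20) = 142.37 +0.792 +0.324 = 143.486 m.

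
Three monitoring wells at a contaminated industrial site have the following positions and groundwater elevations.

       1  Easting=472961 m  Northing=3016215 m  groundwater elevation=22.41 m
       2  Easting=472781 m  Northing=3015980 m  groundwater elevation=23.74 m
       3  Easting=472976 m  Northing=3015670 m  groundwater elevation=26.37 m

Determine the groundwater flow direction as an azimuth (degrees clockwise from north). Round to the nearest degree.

Differences from 1: to 2 (Δx, Δy, Δh) = (-180, -235, +1.33); to 3 = (15, -545, +3.96).
Solve a·Δx + b·Δy = Δh: det = (-180)·(-545) − 15·(-235) = 101625.
∂h/∂x = [(+1.33)·(-545) − (+3.96)·(-235)] / 101625 = +0.002025
∂h/∂y = [(-180)·(+3.96) − 15·(+1.33)] / 101625 = -0.007210
Flow direction (−∇h) has components (-0.002025 E, +0.007210 N).
Azimuth = atan2(E, N) = atan2(-0.002025, +0.007210) = 344.3° ≈ 344°.

344°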